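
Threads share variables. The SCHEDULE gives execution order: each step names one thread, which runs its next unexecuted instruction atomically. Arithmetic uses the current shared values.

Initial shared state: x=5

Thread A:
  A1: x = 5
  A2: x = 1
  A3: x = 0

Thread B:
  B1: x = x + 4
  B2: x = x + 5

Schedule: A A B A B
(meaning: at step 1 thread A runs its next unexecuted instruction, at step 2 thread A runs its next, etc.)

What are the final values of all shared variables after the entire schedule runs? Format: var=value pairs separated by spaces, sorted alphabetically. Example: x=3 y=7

Answer: x=5

Derivation:
Step 1: thread A executes A1 (x = 5). Shared: x=5. PCs: A@1 B@0
Step 2: thread A executes A2 (x = 1). Shared: x=1. PCs: A@2 B@0
Step 3: thread B executes B1 (x = x + 4). Shared: x=5. PCs: A@2 B@1
Step 4: thread A executes A3 (x = 0). Shared: x=0. PCs: A@3 B@1
Step 5: thread B executes B2 (x = x + 5). Shared: x=5. PCs: A@3 B@2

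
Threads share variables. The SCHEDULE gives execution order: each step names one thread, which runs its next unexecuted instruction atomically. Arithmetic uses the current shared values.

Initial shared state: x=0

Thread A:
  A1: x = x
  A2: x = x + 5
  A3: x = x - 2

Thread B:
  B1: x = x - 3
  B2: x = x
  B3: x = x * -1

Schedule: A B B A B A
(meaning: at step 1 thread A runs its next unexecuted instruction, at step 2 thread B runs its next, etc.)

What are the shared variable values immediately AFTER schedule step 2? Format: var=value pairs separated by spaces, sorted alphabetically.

Answer: x=-3

Derivation:
Step 1: thread A executes A1 (x = x). Shared: x=0. PCs: A@1 B@0
Step 2: thread B executes B1 (x = x - 3). Shared: x=-3. PCs: A@1 B@1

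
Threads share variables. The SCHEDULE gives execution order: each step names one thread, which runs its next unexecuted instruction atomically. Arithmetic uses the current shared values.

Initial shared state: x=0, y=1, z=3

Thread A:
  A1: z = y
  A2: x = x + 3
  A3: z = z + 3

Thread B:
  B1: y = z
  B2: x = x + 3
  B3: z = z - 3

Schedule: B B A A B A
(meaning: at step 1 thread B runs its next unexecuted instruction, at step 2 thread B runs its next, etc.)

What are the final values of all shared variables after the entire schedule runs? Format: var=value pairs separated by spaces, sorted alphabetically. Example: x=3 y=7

Answer: x=6 y=3 z=3

Derivation:
Step 1: thread B executes B1 (y = z). Shared: x=0 y=3 z=3. PCs: A@0 B@1
Step 2: thread B executes B2 (x = x + 3). Shared: x=3 y=3 z=3. PCs: A@0 B@2
Step 3: thread A executes A1 (z = y). Shared: x=3 y=3 z=3. PCs: A@1 B@2
Step 4: thread A executes A2 (x = x + 3). Shared: x=6 y=3 z=3. PCs: A@2 B@2
Step 5: thread B executes B3 (z = z - 3). Shared: x=6 y=3 z=0. PCs: A@2 B@3
Step 6: thread A executes A3 (z = z + 3). Shared: x=6 y=3 z=3. PCs: A@3 B@3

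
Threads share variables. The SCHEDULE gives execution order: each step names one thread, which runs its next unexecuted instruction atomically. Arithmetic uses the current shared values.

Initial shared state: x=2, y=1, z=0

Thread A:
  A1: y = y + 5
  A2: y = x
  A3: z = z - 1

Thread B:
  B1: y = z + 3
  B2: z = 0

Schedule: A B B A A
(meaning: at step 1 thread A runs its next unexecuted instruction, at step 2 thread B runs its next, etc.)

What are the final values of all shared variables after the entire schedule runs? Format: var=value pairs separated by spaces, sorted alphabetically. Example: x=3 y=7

Answer: x=2 y=2 z=-1

Derivation:
Step 1: thread A executes A1 (y = y + 5). Shared: x=2 y=6 z=0. PCs: A@1 B@0
Step 2: thread B executes B1 (y = z + 3). Shared: x=2 y=3 z=0. PCs: A@1 B@1
Step 3: thread B executes B2 (z = 0). Shared: x=2 y=3 z=0. PCs: A@1 B@2
Step 4: thread A executes A2 (y = x). Shared: x=2 y=2 z=0. PCs: A@2 B@2
Step 5: thread A executes A3 (z = z - 1). Shared: x=2 y=2 z=-1. PCs: A@3 B@2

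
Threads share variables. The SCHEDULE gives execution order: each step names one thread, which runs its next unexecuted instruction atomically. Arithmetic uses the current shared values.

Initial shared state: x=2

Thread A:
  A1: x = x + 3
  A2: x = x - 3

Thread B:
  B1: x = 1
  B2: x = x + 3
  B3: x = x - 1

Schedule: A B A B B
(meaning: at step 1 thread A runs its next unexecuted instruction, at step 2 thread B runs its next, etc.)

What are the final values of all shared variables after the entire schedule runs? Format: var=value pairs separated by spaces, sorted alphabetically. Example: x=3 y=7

Answer: x=0

Derivation:
Step 1: thread A executes A1 (x = x + 3). Shared: x=5. PCs: A@1 B@0
Step 2: thread B executes B1 (x = 1). Shared: x=1. PCs: A@1 B@1
Step 3: thread A executes A2 (x = x - 3). Shared: x=-2. PCs: A@2 B@1
Step 4: thread B executes B2 (x = x + 3). Shared: x=1. PCs: A@2 B@2
Step 5: thread B executes B3 (x = x - 1). Shared: x=0. PCs: A@2 B@3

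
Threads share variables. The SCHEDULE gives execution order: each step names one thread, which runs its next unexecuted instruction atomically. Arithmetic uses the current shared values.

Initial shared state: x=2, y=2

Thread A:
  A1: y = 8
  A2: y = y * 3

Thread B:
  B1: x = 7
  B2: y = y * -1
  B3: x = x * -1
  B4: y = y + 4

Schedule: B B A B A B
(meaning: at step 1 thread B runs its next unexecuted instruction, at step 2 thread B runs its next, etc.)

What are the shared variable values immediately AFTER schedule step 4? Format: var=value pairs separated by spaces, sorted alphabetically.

Step 1: thread B executes B1 (x = 7). Shared: x=7 y=2. PCs: A@0 B@1
Step 2: thread B executes B2 (y = y * -1). Shared: x=7 y=-2. PCs: A@0 B@2
Step 3: thread A executes A1 (y = 8). Shared: x=7 y=8. PCs: A@1 B@2
Step 4: thread B executes B3 (x = x * -1). Shared: x=-7 y=8. PCs: A@1 B@3

Answer: x=-7 y=8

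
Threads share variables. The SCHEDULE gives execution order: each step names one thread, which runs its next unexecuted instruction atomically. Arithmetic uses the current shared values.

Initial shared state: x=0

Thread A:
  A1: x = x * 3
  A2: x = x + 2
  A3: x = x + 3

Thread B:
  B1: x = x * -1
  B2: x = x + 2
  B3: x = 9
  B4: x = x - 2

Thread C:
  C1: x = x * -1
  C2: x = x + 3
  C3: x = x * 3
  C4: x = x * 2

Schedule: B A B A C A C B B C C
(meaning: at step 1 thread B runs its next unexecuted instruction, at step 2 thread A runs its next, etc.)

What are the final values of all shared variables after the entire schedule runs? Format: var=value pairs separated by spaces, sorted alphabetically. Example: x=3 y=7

Answer: x=42

Derivation:
Step 1: thread B executes B1 (x = x * -1). Shared: x=0. PCs: A@0 B@1 C@0
Step 2: thread A executes A1 (x = x * 3). Shared: x=0. PCs: A@1 B@1 C@0
Step 3: thread B executes B2 (x = x + 2). Shared: x=2. PCs: A@1 B@2 C@0
Step 4: thread A executes A2 (x = x + 2). Shared: x=4. PCs: A@2 B@2 C@0
Step 5: thread C executes C1 (x = x * -1). Shared: x=-4. PCs: A@2 B@2 C@1
Step 6: thread A executes A3 (x = x + 3). Shared: x=-1. PCs: A@3 B@2 C@1
Step 7: thread C executes C2 (x = x + 3). Shared: x=2. PCs: A@3 B@2 C@2
Step 8: thread B executes B3 (x = 9). Shared: x=9. PCs: A@3 B@3 C@2
Step 9: thread B executes B4 (x = x - 2). Shared: x=7. PCs: A@3 B@4 C@2
Step 10: thread C executes C3 (x = x * 3). Shared: x=21. PCs: A@3 B@4 C@3
Step 11: thread C executes C4 (x = x * 2). Shared: x=42. PCs: A@3 B@4 C@4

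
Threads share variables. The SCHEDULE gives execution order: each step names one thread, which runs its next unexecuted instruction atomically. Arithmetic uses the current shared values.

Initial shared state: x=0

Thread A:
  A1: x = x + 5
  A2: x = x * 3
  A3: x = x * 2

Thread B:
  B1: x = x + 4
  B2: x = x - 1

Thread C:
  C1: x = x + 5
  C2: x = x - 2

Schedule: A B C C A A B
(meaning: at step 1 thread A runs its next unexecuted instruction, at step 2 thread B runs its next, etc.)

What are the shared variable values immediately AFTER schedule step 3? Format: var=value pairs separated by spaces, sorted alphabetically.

Answer: x=14

Derivation:
Step 1: thread A executes A1 (x = x + 5). Shared: x=5. PCs: A@1 B@0 C@0
Step 2: thread B executes B1 (x = x + 4). Shared: x=9. PCs: A@1 B@1 C@0
Step 3: thread C executes C1 (x = x + 5). Shared: x=14. PCs: A@1 B@1 C@1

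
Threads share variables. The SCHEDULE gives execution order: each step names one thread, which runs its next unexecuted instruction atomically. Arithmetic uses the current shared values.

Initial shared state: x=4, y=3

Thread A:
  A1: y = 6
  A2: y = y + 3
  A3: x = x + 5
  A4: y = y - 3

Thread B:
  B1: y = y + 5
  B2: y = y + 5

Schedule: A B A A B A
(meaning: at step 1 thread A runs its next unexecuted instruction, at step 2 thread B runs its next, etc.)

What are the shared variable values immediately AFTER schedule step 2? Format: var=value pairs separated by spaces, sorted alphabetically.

Step 1: thread A executes A1 (y = 6). Shared: x=4 y=6. PCs: A@1 B@0
Step 2: thread B executes B1 (y = y + 5). Shared: x=4 y=11. PCs: A@1 B@1

Answer: x=4 y=11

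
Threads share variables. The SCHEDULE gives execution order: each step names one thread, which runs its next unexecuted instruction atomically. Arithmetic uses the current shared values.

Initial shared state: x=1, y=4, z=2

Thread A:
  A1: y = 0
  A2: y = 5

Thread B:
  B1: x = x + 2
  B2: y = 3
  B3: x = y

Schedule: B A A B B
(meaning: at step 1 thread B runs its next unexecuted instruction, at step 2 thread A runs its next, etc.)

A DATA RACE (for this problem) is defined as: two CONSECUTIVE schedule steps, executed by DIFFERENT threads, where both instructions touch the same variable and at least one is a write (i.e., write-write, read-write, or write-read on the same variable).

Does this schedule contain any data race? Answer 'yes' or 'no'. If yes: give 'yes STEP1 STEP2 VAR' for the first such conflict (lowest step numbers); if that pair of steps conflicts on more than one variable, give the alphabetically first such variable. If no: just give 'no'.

Steps 1,2: B(r=x,w=x) vs A(r=-,w=y). No conflict.
Steps 2,3: same thread (A). No race.
Steps 3,4: A(y = 5) vs B(y = 3). RACE on y (W-W).
Steps 4,5: same thread (B). No race.
First conflict at steps 3,4.

Answer: yes 3 4 y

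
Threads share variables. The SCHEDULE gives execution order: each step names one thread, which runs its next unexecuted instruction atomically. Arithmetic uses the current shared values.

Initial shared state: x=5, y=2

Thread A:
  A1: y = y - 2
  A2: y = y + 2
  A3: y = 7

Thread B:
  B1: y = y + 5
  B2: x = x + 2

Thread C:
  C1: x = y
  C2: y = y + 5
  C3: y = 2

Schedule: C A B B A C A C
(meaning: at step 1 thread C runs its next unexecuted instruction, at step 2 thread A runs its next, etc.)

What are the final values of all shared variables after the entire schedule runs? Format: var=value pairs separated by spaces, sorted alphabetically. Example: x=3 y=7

Answer: x=4 y=2

Derivation:
Step 1: thread C executes C1 (x = y). Shared: x=2 y=2. PCs: A@0 B@0 C@1
Step 2: thread A executes A1 (y = y - 2). Shared: x=2 y=0. PCs: A@1 B@0 C@1
Step 3: thread B executes B1 (y = y + 5). Shared: x=2 y=5. PCs: A@1 B@1 C@1
Step 4: thread B executes B2 (x = x + 2). Shared: x=4 y=5. PCs: A@1 B@2 C@1
Step 5: thread A executes A2 (y = y + 2). Shared: x=4 y=7. PCs: A@2 B@2 C@1
Step 6: thread C executes C2 (y = y + 5). Shared: x=4 y=12. PCs: A@2 B@2 C@2
Step 7: thread A executes A3 (y = 7). Shared: x=4 y=7. PCs: A@3 B@2 C@2
Step 8: thread C executes C3 (y = 2). Shared: x=4 y=2. PCs: A@3 B@2 C@3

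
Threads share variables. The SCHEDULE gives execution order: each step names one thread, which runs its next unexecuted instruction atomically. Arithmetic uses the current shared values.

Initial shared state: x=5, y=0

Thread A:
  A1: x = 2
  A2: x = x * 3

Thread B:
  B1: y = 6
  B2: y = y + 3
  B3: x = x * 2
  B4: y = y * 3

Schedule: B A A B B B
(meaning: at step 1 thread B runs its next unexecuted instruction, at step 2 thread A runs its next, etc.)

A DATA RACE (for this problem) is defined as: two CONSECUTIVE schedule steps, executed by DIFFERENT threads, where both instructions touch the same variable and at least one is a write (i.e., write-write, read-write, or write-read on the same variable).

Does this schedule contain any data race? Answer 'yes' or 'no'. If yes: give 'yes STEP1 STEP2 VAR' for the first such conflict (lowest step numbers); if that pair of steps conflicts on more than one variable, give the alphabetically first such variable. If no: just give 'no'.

Answer: no

Derivation:
Steps 1,2: B(r=-,w=y) vs A(r=-,w=x). No conflict.
Steps 2,3: same thread (A). No race.
Steps 3,4: A(r=x,w=x) vs B(r=y,w=y). No conflict.
Steps 4,5: same thread (B). No race.
Steps 5,6: same thread (B). No race.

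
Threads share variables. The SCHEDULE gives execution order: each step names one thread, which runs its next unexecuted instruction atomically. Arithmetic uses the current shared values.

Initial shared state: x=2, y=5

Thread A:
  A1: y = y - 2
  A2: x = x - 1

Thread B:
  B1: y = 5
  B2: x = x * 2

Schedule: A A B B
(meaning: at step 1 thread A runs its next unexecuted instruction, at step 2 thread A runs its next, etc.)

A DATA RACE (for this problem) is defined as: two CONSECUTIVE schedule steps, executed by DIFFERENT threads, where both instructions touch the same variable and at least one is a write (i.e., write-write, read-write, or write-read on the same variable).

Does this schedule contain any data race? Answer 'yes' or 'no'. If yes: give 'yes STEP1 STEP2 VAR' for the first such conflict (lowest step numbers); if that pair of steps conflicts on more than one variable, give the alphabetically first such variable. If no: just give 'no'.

Steps 1,2: same thread (A). No race.
Steps 2,3: A(r=x,w=x) vs B(r=-,w=y). No conflict.
Steps 3,4: same thread (B). No race.

Answer: no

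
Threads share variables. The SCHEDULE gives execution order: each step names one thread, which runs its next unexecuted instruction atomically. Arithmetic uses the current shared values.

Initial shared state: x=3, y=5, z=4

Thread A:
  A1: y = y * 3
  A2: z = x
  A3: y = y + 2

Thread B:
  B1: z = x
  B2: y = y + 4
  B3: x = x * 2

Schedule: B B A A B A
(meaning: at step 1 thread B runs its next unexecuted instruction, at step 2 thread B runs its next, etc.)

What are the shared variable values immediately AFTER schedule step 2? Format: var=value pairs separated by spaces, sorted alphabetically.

Answer: x=3 y=9 z=3

Derivation:
Step 1: thread B executes B1 (z = x). Shared: x=3 y=5 z=3. PCs: A@0 B@1
Step 2: thread B executes B2 (y = y + 4). Shared: x=3 y=9 z=3. PCs: A@0 B@2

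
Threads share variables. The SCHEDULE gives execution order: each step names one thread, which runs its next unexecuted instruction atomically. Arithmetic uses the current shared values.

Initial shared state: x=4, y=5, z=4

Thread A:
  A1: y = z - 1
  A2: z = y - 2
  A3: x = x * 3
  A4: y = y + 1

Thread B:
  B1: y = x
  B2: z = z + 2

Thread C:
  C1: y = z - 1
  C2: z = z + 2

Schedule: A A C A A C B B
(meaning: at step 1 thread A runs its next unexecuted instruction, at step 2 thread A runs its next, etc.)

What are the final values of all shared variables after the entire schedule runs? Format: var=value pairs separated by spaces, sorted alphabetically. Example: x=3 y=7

Step 1: thread A executes A1 (y = z - 1). Shared: x=4 y=3 z=4. PCs: A@1 B@0 C@0
Step 2: thread A executes A2 (z = y - 2). Shared: x=4 y=3 z=1. PCs: A@2 B@0 C@0
Step 3: thread C executes C1 (y = z - 1). Shared: x=4 y=0 z=1. PCs: A@2 B@0 C@1
Step 4: thread A executes A3 (x = x * 3). Shared: x=12 y=0 z=1. PCs: A@3 B@0 C@1
Step 5: thread A executes A4 (y = y + 1). Shared: x=12 y=1 z=1. PCs: A@4 B@0 C@1
Step 6: thread C executes C2 (z = z + 2). Shared: x=12 y=1 z=3. PCs: A@4 B@0 C@2
Step 7: thread B executes B1 (y = x). Shared: x=12 y=12 z=3. PCs: A@4 B@1 C@2
Step 8: thread B executes B2 (z = z + 2). Shared: x=12 y=12 z=5. PCs: A@4 B@2 C@2

Answer: x=12 y=12 z=5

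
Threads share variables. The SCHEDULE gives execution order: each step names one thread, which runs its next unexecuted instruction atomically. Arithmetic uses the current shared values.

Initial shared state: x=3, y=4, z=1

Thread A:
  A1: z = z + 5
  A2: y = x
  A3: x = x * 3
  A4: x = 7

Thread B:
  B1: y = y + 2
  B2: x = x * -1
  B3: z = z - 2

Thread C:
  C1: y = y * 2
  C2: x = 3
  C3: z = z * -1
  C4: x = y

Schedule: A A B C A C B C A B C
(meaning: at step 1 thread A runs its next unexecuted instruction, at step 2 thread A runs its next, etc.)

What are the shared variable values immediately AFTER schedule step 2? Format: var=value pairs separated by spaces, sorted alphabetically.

Step 1: thread A executes A1 (z = z + 5). Shared: x=3 y=4 z=6. PCs: A@1 B@0 C@0
Step 2: thread A executes A2 (y = x). Shared: x=3 y=3 z=6. PCs: A@2 B@0 C@0

Answer: x=3 y=3 z=6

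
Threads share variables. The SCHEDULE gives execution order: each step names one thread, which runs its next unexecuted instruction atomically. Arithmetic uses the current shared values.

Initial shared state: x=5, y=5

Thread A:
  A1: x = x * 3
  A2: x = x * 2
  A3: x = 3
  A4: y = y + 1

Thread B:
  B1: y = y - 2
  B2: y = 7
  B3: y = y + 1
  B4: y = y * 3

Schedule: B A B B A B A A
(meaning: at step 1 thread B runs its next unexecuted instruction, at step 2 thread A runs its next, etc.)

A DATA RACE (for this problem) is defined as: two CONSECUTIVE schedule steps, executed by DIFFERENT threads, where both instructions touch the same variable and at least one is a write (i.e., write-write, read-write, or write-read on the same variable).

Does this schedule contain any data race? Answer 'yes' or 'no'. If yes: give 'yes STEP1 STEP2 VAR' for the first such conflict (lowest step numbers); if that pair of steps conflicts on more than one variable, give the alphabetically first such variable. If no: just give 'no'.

Steps 1,2: B(r=y,w=y) vs A(r=x,w=x). No conflict.
Steps 2,3: A(r=x,w=x) vs B(r=-,w=y). No conflict.
Steps 3,4: same thread (B). No race.
Steps 4,5: B(r=y,w=y) vs A(r=x,w=x). No conflict.
Steps 5,6: A(r=x,w=x) vs B(r=y,w=y). No conflict.
Steps 6,7: B(r=y,w=y) vs A(r=-,w=x). No conflict.
Steps 7,8: same thread (A). No race.

Answer: no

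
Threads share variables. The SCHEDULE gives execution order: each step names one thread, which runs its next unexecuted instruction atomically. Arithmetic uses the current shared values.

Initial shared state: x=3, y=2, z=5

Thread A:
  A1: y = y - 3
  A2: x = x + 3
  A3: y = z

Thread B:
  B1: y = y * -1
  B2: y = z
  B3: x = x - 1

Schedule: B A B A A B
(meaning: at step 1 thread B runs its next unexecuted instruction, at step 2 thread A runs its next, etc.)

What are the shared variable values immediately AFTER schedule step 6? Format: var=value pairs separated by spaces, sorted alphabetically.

Step 1: thread B executes B1 (y = y * -1). Shared: x=3 y=-2 z=5. PCs: A@0 B@1
Step 2: thread A executes A1 (y = y - 3). Shared: x=3 y=-5 z=5. PCs: A@1 B@1
Step 3: thread B executes B2 (y = z). Shared: x=3 y=5 z=5. PCs: A@1 B@2
Step 4: thread A executes A2 (x = x + 3). Shared: x=6 y=5 z=5. PCs: A@2 B@2
Step 5: thread A executes A3 (y = z). Shared: x=6 y=5 z=5. PCs: A@3 B@2
Step 6: thread B executes B3 (x = x - 1). Shared: x=5 y=5 z=5. PCs: A@3 B@3

Answer: x=5 y=5 z=5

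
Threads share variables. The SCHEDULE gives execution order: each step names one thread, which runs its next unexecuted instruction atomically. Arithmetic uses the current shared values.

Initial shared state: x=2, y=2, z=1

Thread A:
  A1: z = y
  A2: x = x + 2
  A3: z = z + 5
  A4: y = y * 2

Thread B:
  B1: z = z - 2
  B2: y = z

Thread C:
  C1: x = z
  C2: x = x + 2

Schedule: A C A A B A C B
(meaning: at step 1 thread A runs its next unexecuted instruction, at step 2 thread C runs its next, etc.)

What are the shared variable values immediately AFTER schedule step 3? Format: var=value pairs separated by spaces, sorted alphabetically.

Answer: x=4 y=2 z=2

Derivation:
Step 1: thread A executes A1 (z = y). Shared: x=2 y=2 z=2. PCs: A@1 B@0 C@0
Step 2: thread C executes C1 (x = z). Shared: x=2 y=2 z=2. PCs: A@1 B@0 C@1
Step 3: thread A executes A2 (x = x + 2). Shared: x=4 y=2 z=2. PCs: A@2 B@0 C@1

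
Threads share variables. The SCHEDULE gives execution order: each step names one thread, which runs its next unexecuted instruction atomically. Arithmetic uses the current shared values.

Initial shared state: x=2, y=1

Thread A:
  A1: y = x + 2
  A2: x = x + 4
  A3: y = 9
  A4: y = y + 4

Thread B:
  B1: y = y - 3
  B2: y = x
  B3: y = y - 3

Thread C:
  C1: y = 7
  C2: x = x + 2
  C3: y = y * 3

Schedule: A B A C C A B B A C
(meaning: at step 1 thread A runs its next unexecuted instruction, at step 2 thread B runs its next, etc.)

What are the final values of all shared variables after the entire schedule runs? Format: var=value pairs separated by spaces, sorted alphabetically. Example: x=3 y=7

Step 1: thread A executes A1 (y = x + 2). Shared: x=2 y=4. PCs: A@1 B@0 C@0
Step 2: thread B executes B1 (y = y - 3). Shared: x=2 y=1. PCs: A@1 B@1 C@0
Step 3: thread A executes A2 (x = x + 4). Shared: x=6 y=1. PCs: A@2 B@1 C@0
Step 4: thread C executes C1 (y = 7). Shared: x=6 y=7. PCs: A@2 B@1 C@1
Step 5: thread C executes C2 (x = x + 2). Shared: x=8 y=7. PCs: A@2 B@1 C@2
Step 6: thread A executes A3 (y = 9). Shared: x=8 y=9. PCs: A@3 B@1 C@2
Step 7: thread B executes B2 (y = x). Shared: x=8 y=8. PCs: A@3 B@2 C@2
Step 8: thread B executes B3 (y = y - 3). Shared: x=8 y=5. PCs: A@3 B@3 C@2
Step 9: thread A executes A4 (y = y + 4). Shared: x=8 y=9. PCs: A@4 B@3 C@2
Step 10: thread C executes C3 (y = y * 3). Shared: x=8 y=27. PCs: A@4 B@3 C@3

Answer: x=8 y=27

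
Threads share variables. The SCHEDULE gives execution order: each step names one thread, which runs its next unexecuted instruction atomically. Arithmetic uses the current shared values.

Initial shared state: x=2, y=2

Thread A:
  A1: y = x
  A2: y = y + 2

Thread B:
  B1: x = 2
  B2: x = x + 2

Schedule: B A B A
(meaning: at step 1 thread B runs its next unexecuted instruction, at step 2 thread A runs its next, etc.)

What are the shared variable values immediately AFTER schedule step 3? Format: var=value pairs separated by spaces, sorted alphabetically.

Answer: x=4 y=2

Derivation:
Step 1: thread B executes B1 (x = 2). Shared: x=2 y=2. PCs: A@0 B@1
Step 2: thread A executes A1 (y = x). Shared: x=2 y=2. PCs: A@1 B@1
Step 3: thread B executes B2 (x = x + 2). Shared: x=4 y=2. PCs: A@1 B@2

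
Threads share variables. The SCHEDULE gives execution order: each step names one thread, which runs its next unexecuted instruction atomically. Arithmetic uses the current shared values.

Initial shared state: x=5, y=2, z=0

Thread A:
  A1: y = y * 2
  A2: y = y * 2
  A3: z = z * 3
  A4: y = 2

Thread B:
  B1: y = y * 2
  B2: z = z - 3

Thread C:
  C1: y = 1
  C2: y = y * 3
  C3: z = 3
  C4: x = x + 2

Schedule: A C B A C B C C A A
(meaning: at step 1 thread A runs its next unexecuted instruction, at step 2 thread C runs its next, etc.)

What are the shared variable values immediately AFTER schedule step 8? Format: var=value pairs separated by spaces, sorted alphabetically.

Step 1: thread A executes A1 (y = y * 2). Shared: x=5 y=4 z=0. PCs: A@1 B@0 C@0
Step 2: thread C executes C1 (y = 1). Shared: x=5 y=1 z=0. PCs: A@1 B@0 C@1
Step 3: thread B executes B1 (y = y * 2). Shared: x=5 y=2 z=0. PCs: A@1 B@1 C@1
Step 4: thread A executes A2 (y = y * 2). Shared: x=5 y=4 z=0. PCs: A@2 B@1 C@1
Step 5: thread C executes C2 (y = y * 3). Shared: x=5 y=12 z=0. PCs: A@2 B@1 C@2
Step 6: thread B executes B2 (z = z - 3). Shared: x=5 y=12 z=-3. PCs: A@2 B@2 C@2
Step 7: thread C executes C3 (z = 3). Shared: x=5 y=12 z=3. PCs: A@2 B@2 C@3
Step 8: thread C executes C4 (x = x + 2). Shared: x=7 y=12 z=3. PCs: A@2 B@2 C@4

Answer: x=7 y=12 z=3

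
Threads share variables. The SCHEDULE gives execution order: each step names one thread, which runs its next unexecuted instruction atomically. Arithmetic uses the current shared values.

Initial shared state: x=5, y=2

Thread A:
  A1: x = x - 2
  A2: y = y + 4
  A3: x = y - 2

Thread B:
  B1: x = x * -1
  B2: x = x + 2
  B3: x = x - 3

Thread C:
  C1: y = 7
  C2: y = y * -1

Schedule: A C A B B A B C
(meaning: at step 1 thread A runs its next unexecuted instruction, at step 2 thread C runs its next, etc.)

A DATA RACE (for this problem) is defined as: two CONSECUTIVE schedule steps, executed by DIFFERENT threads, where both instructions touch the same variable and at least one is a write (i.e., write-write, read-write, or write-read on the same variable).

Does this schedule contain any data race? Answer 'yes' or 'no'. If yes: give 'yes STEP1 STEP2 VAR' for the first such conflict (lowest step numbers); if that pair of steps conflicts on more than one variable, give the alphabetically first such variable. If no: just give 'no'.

Steps 1,2: A(r=x,w=x) vs C(r=-,w=y). No conflict.
Steps 2,3: C(y = 7) vs A(y = y + 4). RACE on y (W-W).
Steps 3,4: A(r=y,w=y) vs B(r=x,w=x). No conflict.
Steps 4,5: same thread (B). No race.
Steps 5,6: B(x = x + 2) vs A(x = y - 2). RACE on x (W-W).
Steps 6,7: A(x = y - 2) vs B(x = x - 3). RACE on x (W-W).
Steps 7,8: B(r=x,w=x) vs C(r=y,w=y). No conflict.
First conflict at steps 2,3.

Answer: yes 2 3 y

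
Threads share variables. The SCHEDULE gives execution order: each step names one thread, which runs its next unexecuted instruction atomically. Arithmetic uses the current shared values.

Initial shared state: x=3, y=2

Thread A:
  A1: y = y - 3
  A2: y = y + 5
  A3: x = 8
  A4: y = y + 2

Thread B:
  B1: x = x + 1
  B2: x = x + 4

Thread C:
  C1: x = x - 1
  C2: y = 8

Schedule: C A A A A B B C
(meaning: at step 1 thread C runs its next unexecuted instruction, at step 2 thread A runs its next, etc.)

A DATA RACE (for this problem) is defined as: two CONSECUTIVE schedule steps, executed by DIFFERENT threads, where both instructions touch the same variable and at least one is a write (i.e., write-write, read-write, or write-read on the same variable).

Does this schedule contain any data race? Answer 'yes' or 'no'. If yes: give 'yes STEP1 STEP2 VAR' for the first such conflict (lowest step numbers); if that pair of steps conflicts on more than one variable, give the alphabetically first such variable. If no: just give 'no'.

Steps 1,2: C(r=x,w=x) vs A(r=y,w=y). No conflict.
Steps 2,3: same thread (A). No race.
Steps 3,4: same thread (A). No race.
Steps 4,5: same thread (A). No race.
Steps 5,6: A(r=y,w=y) vs B(r=x,w=x). No conflict.
Steps 6,7: same thread (B). No race.
Steps 7,8: B(r=x,w=x) vs C(r=-,w=y). No conflict.

Answer: no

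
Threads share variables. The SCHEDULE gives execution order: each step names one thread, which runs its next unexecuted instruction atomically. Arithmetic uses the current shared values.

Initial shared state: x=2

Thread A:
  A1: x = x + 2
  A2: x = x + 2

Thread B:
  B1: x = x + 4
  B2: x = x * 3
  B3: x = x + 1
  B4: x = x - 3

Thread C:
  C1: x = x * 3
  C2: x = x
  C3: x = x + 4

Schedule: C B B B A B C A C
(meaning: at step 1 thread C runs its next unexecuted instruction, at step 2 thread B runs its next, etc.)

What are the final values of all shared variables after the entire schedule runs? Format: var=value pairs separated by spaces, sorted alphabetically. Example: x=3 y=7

Step 1: thread C executes C1 (x = x * 3). Shared: x=6. PCs: A@0 B@0 C@1
Step 2: thread B executes B1 (x = x + 4). Shared: x=10. PCs: A@0 B@1 C@1
Step 3: thread B executes B2 (x = x * 3). Shared: x=30. PCs: A@0 B@2 C@1
Step 4: thread B executes B3 (x = x + 1). Shared: x=31. PCs: A@0 B@3 C@1
Step 5: thread A executes A1 (x = x + 2). Shared: x=33. PCs: A@1 B@3 C@1
Step 6: thread B executes B4 (x = x - 3). Shared: x=30. PCs: A@1 B@4 C@1
Step 7: thread C executes C2 (x = x). Shared: x=30. PCs: A@1 B@4 C@2
Step 8: thread A executes A2 (x = x + 2). Shared: x=32. PCs: A@2 B@4 C@2
Step 9: thread C executes C3 (x = x + 4). Shared: x=36. PCs: A@2 B@4 C@3

Answer: x=36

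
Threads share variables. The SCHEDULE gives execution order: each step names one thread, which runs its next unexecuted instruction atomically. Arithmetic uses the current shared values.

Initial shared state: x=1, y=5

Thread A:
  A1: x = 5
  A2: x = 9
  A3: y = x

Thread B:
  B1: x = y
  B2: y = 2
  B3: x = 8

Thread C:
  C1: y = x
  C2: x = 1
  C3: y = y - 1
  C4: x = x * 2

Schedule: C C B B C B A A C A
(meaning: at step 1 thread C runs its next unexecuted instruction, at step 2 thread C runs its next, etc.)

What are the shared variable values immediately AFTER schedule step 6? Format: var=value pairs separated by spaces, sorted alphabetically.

Step 1: thread C executes C1 (y = x). Shared: x=1 y=1. PCs: A@0 B@0 C@1
Step 2: thread C executes C2 (x = 1). Shared: x=1 y=1. PCs: A@0 B@0 C@2
Step 3: thread B executes B1 (x = y). Shared: x=1 y=1. PCs: A@0 B@1 C@2
Step 4: thread B executes B2 (y = 2). Shared: x=1 y=2. PCs: A@0 B@2 C@2
Step 5: thread C executes C3 (y = y - 1). Shared: x=1 y=1. PCs: A@0 B@2 C@3
Step 6: thread B executes B3 (x = 8). Shared: x=8 y=1. PCs: A@0 B@3 C@3

Answer: x=8 y=1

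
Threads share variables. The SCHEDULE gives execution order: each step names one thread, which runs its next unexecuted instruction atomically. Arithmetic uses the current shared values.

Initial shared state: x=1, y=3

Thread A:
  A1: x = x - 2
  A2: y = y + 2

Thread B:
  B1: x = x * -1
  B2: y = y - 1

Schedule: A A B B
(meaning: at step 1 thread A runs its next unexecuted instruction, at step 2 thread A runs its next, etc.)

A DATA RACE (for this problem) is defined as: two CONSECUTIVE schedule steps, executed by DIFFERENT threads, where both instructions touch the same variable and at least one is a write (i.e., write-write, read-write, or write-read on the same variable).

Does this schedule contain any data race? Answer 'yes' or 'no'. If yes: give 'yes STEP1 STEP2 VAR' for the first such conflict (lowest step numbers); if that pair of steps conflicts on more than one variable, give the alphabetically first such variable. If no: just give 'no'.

Steps 1,2: same thread (A). No race.
Steps 2,3: A(r=y,w=y) vs B(r=x,w=x). No conflict.
Steps 3,4: same thread (B). No race.

Answer: no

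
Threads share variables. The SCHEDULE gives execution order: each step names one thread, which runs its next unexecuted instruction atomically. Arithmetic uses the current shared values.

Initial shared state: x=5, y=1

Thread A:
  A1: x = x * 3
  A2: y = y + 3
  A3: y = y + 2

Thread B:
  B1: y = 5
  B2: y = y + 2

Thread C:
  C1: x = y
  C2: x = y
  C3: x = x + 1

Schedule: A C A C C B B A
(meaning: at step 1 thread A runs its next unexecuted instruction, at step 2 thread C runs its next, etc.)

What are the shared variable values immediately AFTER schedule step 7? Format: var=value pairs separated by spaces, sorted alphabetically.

Answer: x=5 y=7

Derivation:
Step 1: thread A executes A1 (x = x * 3). Shared: x=15 y=1. PCs: A@1 B@0 C@0
Step 2: thread C executes C1 (x = y). Shared: x=1 y=1. PCs: A@1 B@0 C@1
Step 3: thread A executes A2 (y = y + 3). Shared: x=1 y=4. PCs: A@2 B@0 C@1
Step 4: thread C executes C2 (x = y). Shared: x=4 y=4. PCs: A@2 B@0 C@2
Step 5: thread C executes C3 (x = x + 1). Shared: x=5 y=4. PCs: A@2 B@0 C@3
Step 6: thread B executes B1 (y = 5). Shared: x=5 y=5. PCs: A@2 B@1 C@3
Step 7: thread B executes B2 (y = y + 2). Shared: x=5 y=7. PCs: A@2 B@2 C@3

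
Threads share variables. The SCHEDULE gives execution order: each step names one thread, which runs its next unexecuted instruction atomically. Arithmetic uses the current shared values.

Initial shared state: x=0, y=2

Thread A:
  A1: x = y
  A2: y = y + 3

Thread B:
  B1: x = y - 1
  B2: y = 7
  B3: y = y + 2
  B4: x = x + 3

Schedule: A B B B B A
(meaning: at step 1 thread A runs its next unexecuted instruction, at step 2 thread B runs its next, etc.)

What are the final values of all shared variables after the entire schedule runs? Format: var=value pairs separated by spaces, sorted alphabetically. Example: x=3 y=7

Step 1: thread A executes A1 (x = y). Shared: x=2 y=2. PCs: A@1 B@0
Step 2: thread B executes B1 (x = y - 1). Shared: x=1 y=2. PCs: A@1 B@1
Step 3: thread B executes B2 (y = 7). Shared: x=1 y=7. PCs: A@1 B@2
Step 4: thread B executes B3 (y = y + 2). Shared: x=1 y=9. PCs: A@1 B@3
Step 5: thread B executes B4 (x = x + 3). Shared: x=4 y=9. PCs: A@1 B@4
Step 6: thread A executes A2 (y = y + 3). Shared: x=4 y=12. PCs: A@2 B@4

Answer: x=4 y=12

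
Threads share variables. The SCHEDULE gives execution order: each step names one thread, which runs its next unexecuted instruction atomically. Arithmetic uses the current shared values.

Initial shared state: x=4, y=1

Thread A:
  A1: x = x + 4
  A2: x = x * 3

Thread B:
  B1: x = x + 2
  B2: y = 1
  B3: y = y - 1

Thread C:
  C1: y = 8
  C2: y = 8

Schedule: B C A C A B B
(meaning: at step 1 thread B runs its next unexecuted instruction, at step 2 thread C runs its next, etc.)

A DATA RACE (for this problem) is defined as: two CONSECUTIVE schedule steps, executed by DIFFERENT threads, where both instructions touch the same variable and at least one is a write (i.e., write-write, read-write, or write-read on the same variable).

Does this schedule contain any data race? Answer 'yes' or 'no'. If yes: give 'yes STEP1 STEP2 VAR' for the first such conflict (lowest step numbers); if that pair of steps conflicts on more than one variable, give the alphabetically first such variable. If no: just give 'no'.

Steps 1,2: B(r=x,w=x) vs C(r=-,w=y). No conflict.
Steps 2,3: C(r=-,w=y) vs A(r=x,w=x). No conflict.
Steps 3,4: A(r=x,w=x) vs C(r=-,w=y). No conflict.
Steps 4,5: C(r=-,w=y) vs A(r=x,w=x). No conflict.
Steps 5,6: A(r=x,w=x) vs B(r=-,w=y). No conflict.
Steps 6,7: same thread (B). No race.

Answer: no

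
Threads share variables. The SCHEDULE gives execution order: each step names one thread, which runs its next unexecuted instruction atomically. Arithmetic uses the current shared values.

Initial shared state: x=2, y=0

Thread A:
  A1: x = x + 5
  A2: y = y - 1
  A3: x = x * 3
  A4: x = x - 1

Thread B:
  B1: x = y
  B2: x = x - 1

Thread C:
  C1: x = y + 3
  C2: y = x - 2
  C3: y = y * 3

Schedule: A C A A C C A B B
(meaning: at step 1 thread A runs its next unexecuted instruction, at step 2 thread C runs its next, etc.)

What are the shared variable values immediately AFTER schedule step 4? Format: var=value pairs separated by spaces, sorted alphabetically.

Step 1: thread A executes A1 (x = x + 5). Shared: x=7 y=0. PCs: A@1 B@0 C@0
Step 2: thread C executes C1 (x = y + 3). Shared: x=3 y=0. PCs: A@1 B@0 C@1
Step 3: thread A executes A2 (y = y - 1). Shared: x=3 y=-1. PCs: A@2 B@0 C@1
Step 4: thread A executes A3 (x = x * 3). Shared: x=9 y=-1. PCs: A@3 B@0 C@1

Answer: x=9 y=-1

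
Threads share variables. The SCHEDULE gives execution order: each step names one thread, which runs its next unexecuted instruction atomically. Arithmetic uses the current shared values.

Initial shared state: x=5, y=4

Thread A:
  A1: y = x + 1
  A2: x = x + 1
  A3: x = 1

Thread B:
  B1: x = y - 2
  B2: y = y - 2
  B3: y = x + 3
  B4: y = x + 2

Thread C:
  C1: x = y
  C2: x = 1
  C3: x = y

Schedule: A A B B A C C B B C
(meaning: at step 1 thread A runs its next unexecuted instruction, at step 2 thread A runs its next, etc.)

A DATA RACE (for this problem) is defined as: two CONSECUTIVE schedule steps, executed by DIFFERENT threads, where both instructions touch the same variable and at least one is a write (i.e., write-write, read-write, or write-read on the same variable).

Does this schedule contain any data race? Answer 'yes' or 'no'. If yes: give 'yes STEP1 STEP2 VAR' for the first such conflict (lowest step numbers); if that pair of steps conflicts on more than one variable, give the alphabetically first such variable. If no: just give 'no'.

Answer: yes 2 3 x

Derivation:
Steps 1,2: same thread (A). No race.
Steps 2,3: A(x = x + 1) vs B(x = y - 2). RACE on x (W-W).
Steps 3,4: same thread (B). No race.
Steps 4,5: B(r=y,w=y) vs A(r=-,w=x). No conflict.
Steps 5,6: A(x = 1) vs C(x = y). RACE on x (W-W).
Steps 6,7: same thread (C). No race.
Steps 7,8: C(x = 1) vs B(y = x + 3). RACE on x (W-R).
Steps 8,9: same thread (B). No race.
Steps 9,10: B(y = x + 2) vs C(x = y). RACE on x (R-W), y (W-R). Multiple vars; alphabetically first is x.
First conflict at steps 2,3.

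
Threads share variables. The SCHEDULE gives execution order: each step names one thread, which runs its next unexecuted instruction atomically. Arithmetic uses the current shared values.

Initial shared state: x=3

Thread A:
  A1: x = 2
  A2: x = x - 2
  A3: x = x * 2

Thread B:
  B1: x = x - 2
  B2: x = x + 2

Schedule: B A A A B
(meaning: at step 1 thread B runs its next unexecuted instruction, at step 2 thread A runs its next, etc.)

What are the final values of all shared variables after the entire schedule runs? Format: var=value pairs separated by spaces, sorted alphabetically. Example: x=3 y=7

Step 1: thread B executes B1 (x = x - 2). Shared: x=1. PCs: A@0 B@1
Step 2: thread A executes A1 (x = 2). Shared: x=2. PCs: A@1 B@1
Step 3: thread A executes A2 (x = x - 2). Shared: x=0. PCs: A@2 B@1
Step 4: thread A executes A3 (x = x * 2). Shared: x=0. PCs: A@3 B@1
Step 5: thread B executes B2 (x = x + 2). Shared: x=2. PCs: A@3 B@2

Answer: x=2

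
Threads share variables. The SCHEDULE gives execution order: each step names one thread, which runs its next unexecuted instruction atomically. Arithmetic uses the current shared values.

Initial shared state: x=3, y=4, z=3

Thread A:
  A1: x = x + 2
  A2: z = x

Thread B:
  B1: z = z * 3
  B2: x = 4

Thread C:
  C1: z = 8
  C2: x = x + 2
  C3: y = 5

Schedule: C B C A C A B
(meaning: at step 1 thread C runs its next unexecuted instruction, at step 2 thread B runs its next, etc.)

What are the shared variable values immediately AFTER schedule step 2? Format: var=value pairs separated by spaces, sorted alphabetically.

Answer: x=3 y=4 z=24

Derivation:
Step 1: thread C executes C1 (z = 8). Shared: x=3 y=4 z=8. PCs: A@0 B@0 C@1
Step 2: thread B executes B1 (z = z * 3). Shared: x=3 y=4 z=24. PCs: A@0 B@1 C@1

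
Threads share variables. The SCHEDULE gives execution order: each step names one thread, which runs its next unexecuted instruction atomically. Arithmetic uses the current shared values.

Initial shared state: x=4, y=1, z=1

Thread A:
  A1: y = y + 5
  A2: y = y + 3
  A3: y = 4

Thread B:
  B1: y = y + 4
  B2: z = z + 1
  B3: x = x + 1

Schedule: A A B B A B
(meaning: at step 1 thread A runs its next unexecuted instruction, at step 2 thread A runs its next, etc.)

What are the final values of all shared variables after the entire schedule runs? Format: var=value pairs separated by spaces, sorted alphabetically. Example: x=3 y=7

Step 1: thread A executes A1 (y = y + 5). Shared: x=4 y=6 z=1. PCs: A@1 B@0
Step 2: thread A executes A2 (y = y + 3). Shared: x=4 y=9 z=1. PCs: A@2 B@0
Step 3: thread B executes B1 (y = y + 4). Shared: x=4 y=13 z=1. PCs: A@2 B@1
Step 4: thread B executes B2 (z = z + 1). Shared: x=4 y=13 z=2. PCs: A@2 B@2
Step 5: thread A executes A3 (y = 4). Shared: x=4 y=4 z=2. PCs: A@3 B@2
Step 6: thread B executes B3 (x = x + 1). Shared: x=5 y=4 z=2. PCs: A@3 B@3

Answer: x=5 y=4 z=2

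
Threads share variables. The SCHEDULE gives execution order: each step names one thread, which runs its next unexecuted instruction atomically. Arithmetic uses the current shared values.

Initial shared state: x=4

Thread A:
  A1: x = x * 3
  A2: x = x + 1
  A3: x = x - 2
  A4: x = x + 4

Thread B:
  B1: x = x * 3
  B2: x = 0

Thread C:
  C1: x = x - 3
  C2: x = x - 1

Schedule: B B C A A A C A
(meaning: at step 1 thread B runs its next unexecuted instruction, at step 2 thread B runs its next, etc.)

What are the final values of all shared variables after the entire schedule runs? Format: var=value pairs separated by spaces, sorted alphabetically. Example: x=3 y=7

Answer: x=-7

Derivation:
Step 1: thread B executes B1 (x = x * 3). Shared: x=12. PCs: A@0 B@1 C@0
Step 2: thread B executes B2 (x = 0). Shared: x=0. PCs: A@0 B@2 C@0
Step 3: thread C executes C1 (x = x - 3). Shared: x=-3. PCs: A@0 B@2 C@1
Step 4: thread A executes A1 (x = x * 3). Shared: x=-9. PCs: A@1 B@2 C@1
Step 5: thread A executes A2 (x = x + 1). Shared: x=-8. PCs: A@2 B@2 C@1
Step 6: thread A executes A3 (x = x - 2). Shared: x=-10. PCs: A@3 B@2 C@1
Step 7: thread C executes C2 (x = x - 1). Shared: x=-11. PCs: A@3 B@2 C@2
Step 8: thread A executes A4 (x = x + 4). Shared: x=-7. PCs: A@4 B@2 C@2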